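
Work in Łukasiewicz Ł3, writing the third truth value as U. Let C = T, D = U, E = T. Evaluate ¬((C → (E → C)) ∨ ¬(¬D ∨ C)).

F

E → C = T → T = T
C → (E → C) = T → T = T
¬D = ¬U = U
¬D ∨ C = U ∨ T = T
¬(¬D ∨ C) = ¬T = F
(C → (E → C)) ∨ ¬(¬D ∨ C) = T ∨ F = T
¬((C → (E → C)) ∨ ¬(¬D ∨ C)) = ¬T = F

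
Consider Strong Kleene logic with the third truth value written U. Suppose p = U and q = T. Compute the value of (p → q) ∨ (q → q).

T

p → q = U → T = T
q → q = T → T = T
(p → q) ∨ (q → q) = T ∨ T = T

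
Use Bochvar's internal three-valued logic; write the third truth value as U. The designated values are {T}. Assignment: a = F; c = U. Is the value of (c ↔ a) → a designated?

No

c ↔ a = U ↔ F = U
(c ↔ a) → a = U → F = U
U ∉ {T}.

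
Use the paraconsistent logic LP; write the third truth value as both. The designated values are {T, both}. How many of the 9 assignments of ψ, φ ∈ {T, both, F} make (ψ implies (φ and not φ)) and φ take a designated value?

5

Of the 9 assignments, 5 give a value in {T, both}.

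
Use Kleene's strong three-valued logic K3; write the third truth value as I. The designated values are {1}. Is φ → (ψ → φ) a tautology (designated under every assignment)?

No

Countermodel: φ=I, ψ=1 gives I, which is not designated.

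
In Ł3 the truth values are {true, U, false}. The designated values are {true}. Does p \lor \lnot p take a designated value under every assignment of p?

Countermodel: p=U gives U, which is not designated.

No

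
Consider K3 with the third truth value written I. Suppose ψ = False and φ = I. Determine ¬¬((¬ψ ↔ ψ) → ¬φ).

¬ψ = ¬False = True
¬ψ ↔ ψ = True ↔ False = False
¬φ = ¬I = I
(¬ψ ↔ ψ) → ¬φ = False → I = True  [¬False ∨ I]
¬((¬ψ ↔ ψ) → ¬φ) = ¬True = False
¬¬((¬ψ ↔ ψ) → ¬φ) = ¬False = True

True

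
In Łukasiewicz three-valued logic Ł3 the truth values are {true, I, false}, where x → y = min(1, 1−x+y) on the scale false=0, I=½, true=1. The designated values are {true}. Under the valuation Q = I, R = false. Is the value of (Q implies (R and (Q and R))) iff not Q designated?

Yes

Q and R = I and false = false
R and (Q and R) = false and false = false
Q implies (R and (Q and R)) = I implies false = I  [min(1, 1−½+0)]
not Q = not I = I
(Q implies (R and (Q and R))) iff not Q = I iff I = true
true ∈ {true}.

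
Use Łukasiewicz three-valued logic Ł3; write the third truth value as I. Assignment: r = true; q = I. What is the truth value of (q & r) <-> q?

true

q & r = I & true = I
(q & r) <-> q = I <-> I = true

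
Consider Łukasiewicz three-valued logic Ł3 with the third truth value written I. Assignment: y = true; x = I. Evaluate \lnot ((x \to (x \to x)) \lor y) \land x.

x \to x = I \to I = true  [min(1, 1−½+½)]
x \to (x \to x) = I \to true = true
(x \to (x \to x)) \lor y = true \lor true = true
\lnot ((x \to (x \to x)) \lor y) = \lnot true = false
\lnot ((x \to (x \to x)) \lor y) \land x = false \land I = false

false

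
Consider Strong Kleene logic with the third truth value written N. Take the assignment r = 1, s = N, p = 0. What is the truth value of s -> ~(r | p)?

N

r | p = 1 | 0 = 1
~(r | p) = ~1 = 0
s -> ~(r | p) = N -> 0 = N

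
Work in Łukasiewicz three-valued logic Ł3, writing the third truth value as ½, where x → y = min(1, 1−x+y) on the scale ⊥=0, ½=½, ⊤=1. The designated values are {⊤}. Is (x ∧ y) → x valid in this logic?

Every assignment of x, y over {⊤, ½, ⊥} gives a value in {⊤}.
In particular, with x=½, y=½: (x ∧ y) → x = ⊤.

Yes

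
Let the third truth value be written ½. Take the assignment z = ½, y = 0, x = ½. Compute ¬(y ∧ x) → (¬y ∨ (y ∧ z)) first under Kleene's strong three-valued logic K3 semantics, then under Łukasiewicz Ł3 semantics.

In Kleene's strong three-valued logic K3: y ∧ x = 0 ∧ ½ = 0
¬(y ∧ x) = ¬0 = 1
¬y = ¬0 = 1
y ∧ z = 0 ∧ ½ = 0
¬y ∨ (y ∧ z) = 1 ∨ 0 = 1
¬(y ∧ x) → (¬y ∨ (y ∧ z)) = 1 → 1 = 1
In Łukasiewicz Ł3: y ∧ x = 0 ∧ ½ = 0
¬(y ∧ x) = ¬0 = 1
¬y = ¬0 = 1
y ∧ z = 0 ∧ ½ = 0
¬y ∨ (y ∧ z) = 1 ∨ 0 = 1
¬(y ∧ x) → (¬y ∨ (y ∧ z)) = 1 → 1 = 1

1; 1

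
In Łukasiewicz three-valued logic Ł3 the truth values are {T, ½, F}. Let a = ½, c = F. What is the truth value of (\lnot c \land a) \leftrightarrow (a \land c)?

½

\lnot c = \lnot F = T
\lnot c \land a = T \land ½ = ½
a \land c = ½ \land F = F
(\lnot c \land a) \leftrightarrow (a \land c) = ½ \leftrightarrow F = ½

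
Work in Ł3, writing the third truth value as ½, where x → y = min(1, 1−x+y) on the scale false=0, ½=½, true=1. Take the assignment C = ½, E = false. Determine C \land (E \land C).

false

E \land C = false \land ½ = false
C \land (E \land C) = ½ \land false = false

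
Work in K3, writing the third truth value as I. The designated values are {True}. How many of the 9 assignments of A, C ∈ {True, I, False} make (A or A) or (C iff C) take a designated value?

Of the 9 assignments, 7 give a value in {True}.

7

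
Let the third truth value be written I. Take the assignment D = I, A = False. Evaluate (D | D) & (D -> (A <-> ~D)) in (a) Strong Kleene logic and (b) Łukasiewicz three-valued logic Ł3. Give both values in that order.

I; I

In Strong Kleene logic: D | D = I | I = I
~D = ~I = I
A <-> ~D = False <-> I = I
D -> (A <-> ~D) = I -> I = I  [~I | I]
(D | D) & (D -> (A <-> ~D)) = I & I = I
In Łukasiewicz three-valued logic Ł3: D | D = I | I = I
~D = ~I = I
A <-> ~D = False <-> I = I  [1 − |0−½|]
D -> (A <-> ~D) = I -> I = True
(D | D) & (D -> (A <-> ~D)) = I & True = I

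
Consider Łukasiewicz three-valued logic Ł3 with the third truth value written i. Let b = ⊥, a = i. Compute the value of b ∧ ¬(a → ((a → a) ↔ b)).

⊥

a → a = i → i = ⊤  [min(1, 1−½+½)]
(a → a) ↔ b = ⊤ ↔ ⊥ = ⊥
a → ((a → a) ↔ b) = i → ⊥ = i
¬(a → ((a → a) ↔ b)) = ¬i = i
b ∧ ¬(a → ((a → a) ↔ b)) = ⊥ ∧ i = ⊥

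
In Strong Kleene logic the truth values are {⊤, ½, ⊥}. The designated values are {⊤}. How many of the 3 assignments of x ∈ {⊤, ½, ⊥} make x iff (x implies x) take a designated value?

x=⊤: ⊤ ✓
x=½: ½ ·
x=⊥: ⊥ ·

1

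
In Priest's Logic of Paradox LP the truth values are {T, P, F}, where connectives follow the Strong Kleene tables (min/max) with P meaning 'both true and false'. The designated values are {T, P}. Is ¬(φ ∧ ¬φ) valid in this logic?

Every assignment of φ over {T, P, F} gives a value in {T, P}.
In particular, with φ=P: ¬(φ ∧ ¬φ) = P.

Yes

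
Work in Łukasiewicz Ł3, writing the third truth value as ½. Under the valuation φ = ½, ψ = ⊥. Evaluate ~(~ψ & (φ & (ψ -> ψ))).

~ψ = ~⊥ = ⊤
ψ -> ψ = ⊥ -> ⊥ = ⊤
φ & (ψ -> ψ) = ½ & ⊤ = ½
~ψ & (φ & (ψ -> ψ)) = ⊤ & ½ = ½
~(~ψ & (φ & (ψ -> ψ))) = ~½ = ½

½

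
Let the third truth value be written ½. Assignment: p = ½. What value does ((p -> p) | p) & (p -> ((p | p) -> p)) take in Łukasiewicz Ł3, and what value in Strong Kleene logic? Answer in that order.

In Łukasiewicz Ł3: p -> p = ½ -> ½ = True  [min(1, 1−½+½)]
(p -> p) | p = True | ½ = True
p | p = ½ | ½ = ½
(p | p) -> p = ½ -> ½ = True
p -> ((p | p) -> p) = ½ -> True = True
((p -> p) | p) & (p -> ((p | p) -> p)) = True & True = True
In Strong Kleene logic: p -> p = ½ -> ½ = ½  [~½ | ½]
(p -> p) | p = ½ | ½ = ½
p | p = ½ | ½ = ½
(p | p) -> p = ½ -> ½ = ½
p -> ((p | p) -> p) = ½ -> ½ = ½
((p -> p) | p) & (p -> ((p | p) -> p)) = ½ & ½ = ½
They differ because Łukasiewicz Ł3 and Strong Kleene logic treat ½ differently under implication.

True; ½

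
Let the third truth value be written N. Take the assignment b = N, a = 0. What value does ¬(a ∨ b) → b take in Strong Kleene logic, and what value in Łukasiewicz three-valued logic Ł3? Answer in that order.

In Strong Kleene logic: a ∨ b = 0 ∨ N = N
¬(a ∨ b) = ¬N = N
¬(a ∨ b) → b = N → N = N  [¬N ∨ N]
In Łukasiewicz three-valued logic Ł3: a ∨ b = 0 ∨ N = N
¬(a ∨ b) = ¬N = N
¬(a ∨ b) → b = N → N = 1  [min(1, 1−½+½)]
They differ because Strong Kleene logic and Łukasiewicz three-valued logic Ł3 treat N differently under implication.

N; 1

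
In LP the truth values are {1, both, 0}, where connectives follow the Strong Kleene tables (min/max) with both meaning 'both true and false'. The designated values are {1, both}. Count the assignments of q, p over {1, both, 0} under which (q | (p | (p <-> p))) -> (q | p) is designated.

8

Of the 9 assignments, 8 give a value in {1, both}.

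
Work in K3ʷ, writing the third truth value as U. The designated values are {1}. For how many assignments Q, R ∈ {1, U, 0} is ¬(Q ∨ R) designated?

Designated under: (Q=0, R=0).

1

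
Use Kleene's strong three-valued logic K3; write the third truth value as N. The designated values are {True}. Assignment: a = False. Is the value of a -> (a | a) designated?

a | a = False | False = False
a -> (a | a) = False -> False = True
True ∈ {True}.

Yes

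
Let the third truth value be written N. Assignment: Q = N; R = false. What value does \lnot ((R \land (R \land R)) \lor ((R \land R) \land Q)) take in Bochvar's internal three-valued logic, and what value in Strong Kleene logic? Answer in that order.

In Bochvar's internal three-valued logic: R \land R = false \land false = false
R \land (R \land R) = false \land false = false
R \land R = false \land false = false
(R \land R) \land Q = false \land N = N
(R \land (R \land R)) \lor ((R \land R) \land Q) = false \lor N = N
\lnot ((R \land (R \land R)) \lor ((R \land R) \land Q)) = \lnot N = N
In Strong Kleene logic: R \land R = false \land false = false
R \land (R \land R) = false \land false = false
R \land R = false \land false = false
(R \land R) \land Q = false \land N = false
(R \land (R \land R)) \lor ((R \land R) \land Q) = false \lor false = false
\lnot ((R \land (R \land R)) \lor ((R \land R) \land Q)) = \lnot false = true
They differ because Bochvar's internal three-valued logic and Strong Kleene logic treat N differently under the binary connectives.

N; true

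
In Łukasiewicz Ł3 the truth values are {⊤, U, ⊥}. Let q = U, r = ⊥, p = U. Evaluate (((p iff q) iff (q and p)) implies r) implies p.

⊤

p iff q = U iff U = ⊤  [1 − |½−½|]
q and p = U and U = U
(p iff q) iff (q and p) = ⊤ iff U = U
((p iff q) iff (q and p)) implies r = U implies ⊥ = U
(((p iff q) iff (q and p)) implies r) implies p = U implies U = ⊤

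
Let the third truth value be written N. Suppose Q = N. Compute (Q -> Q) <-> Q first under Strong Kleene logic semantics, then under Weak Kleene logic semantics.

N; N

In Strong Kleene logic: Q -> Q = N -> N = N  [~N | N]
(Q -> Q) <-> Q = N <-> N = N
In Weak Kleene logic: Q -> Q = N -> N = N
(Q -> Q) <-> Q = N <-> N = N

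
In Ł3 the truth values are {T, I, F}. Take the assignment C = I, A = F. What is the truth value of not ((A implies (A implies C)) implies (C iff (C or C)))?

A implies C = F implies I = T
A implies (A implies C) = F implies T = T
C or C = I or I = I
C iff (C or C) = I iff I = T
(A implies (A implies C)) implies (C iff (C or C)) = T implies T = T
not ((A implies (A implies C)) implies (C iff (C or C))) = not T = F

F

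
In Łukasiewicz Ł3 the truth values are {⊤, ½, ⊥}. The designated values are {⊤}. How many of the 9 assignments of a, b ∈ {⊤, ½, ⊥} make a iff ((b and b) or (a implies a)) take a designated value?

3

Designated under: (a=⊤, b=⊤); (a=⊤, b=½); (a=⊤, b=⊥).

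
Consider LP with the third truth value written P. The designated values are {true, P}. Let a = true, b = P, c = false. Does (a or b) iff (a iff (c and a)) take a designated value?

No

a or b = true or P = true
c and a = false and true = false
a iff (c and a) = true iff false = false
(a or b) iff (a iff (c and a)) = true iff false = false
false ∉ {true, P}.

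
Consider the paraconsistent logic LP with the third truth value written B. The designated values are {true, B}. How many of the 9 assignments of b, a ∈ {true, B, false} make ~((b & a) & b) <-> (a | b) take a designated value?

Of the 9 assignments, 7 give a value in {true, B}.

7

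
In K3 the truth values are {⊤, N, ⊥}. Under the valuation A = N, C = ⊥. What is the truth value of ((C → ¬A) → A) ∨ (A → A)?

N

¬A = ¬N = N
C → ¬A = ⊥ → N = ⊤  [¬⊥ ∨ N]
(C → ¬A) → A = ⊤ → N = N
A → A = N → N = N
((C → ¬A) → A) ∨ (A → A) = N ∨ N = N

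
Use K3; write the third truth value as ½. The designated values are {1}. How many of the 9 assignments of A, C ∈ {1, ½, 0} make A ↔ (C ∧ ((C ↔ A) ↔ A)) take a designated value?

Designated under: (A=1, C=1); (A=0, C=0).

2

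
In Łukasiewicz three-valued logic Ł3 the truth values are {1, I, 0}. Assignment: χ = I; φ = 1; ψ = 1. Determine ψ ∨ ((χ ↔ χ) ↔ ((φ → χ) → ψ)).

χ ↔ χ = I ↔ I = 1
φ → χ = 1 → I = I
(φ → χ) → ψ = I → 1 = 1
(χ ↔ χ) ↔ ((φ → χ) → ψ) = 1 ↔ 1 = 1
ψ ∨ ((χ ↔ χ) ↔ ((φ → χ) → ψ)) = 1 ∨ 1 = 1

1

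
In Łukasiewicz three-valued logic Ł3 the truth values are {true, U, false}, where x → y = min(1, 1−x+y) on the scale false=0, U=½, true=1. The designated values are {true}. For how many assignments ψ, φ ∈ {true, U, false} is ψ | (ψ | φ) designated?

Of the 9 assignments, 5 give a value in {true}.

5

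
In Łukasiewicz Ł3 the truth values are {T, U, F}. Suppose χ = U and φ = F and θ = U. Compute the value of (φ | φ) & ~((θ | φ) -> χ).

φ | φ = F | F = F
θ | φ = U | F = U
(θ | φ) -> χ = U -> U = T
~((θ | φ) -> χ) = ~T = F
(φ | φ) & ~((θ | φ) -> χ) = F & F = F

F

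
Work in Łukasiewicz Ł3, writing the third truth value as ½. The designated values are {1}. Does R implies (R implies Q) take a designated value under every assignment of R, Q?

Countermodel: R=1, Q=½ gives ½, which is not designated.

No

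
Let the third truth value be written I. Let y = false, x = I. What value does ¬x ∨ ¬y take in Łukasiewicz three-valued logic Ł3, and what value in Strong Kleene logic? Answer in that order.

true; true

In Łukasiewicz three-valued logic Ł3: ¬x = ¬I = I
¬y = ¬false = true
¬x ∨ ¬y = I ∨ true = true
In Strong Kleene logic: ¬x = ¬I = I
¬y = ¬false = true
¬x ∨ ¬y = I ∨ true = true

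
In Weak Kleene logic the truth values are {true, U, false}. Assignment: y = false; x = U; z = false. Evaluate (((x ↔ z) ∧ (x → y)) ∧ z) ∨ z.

U

x ↔ z = U ↔ false = U
x → y = U → false = U
(x ↔ z) ∧ (x → y) = U ∧ U = U
((x ↔ z) ∧ (x → y)) ∧ z = U ∧ false = U
(((x ↔ z) ∧ (x → y)) ∧ z) ∨ z = U ∨ false = U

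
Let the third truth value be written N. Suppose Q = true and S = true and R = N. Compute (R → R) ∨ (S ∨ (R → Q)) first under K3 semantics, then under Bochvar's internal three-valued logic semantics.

In K3: R → R = N → N = N
R → Q = N → true = true
S ∨ (R → Q) = true ∨ true = true
(R → R) ∨ (S ∨ (R → Q)) = N ∨ true = true
In Bochvar's internal three-valued logic: R → R = N → N = N  [any arg is the third value ⇒ result is the third value]
R → Q = N → true = N
S ∨ (R → Q) = true ∨ N = N
(R → R) ∨ (S ∨ (R → Q)) = N ∨ N = N
They differ because K3 and Bochvar's internal three-valued logic treat N differently under the binary connectives.

true; N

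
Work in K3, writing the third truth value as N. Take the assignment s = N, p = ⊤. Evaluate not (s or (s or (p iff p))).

⊥

p iff p = ⊤ iff ⊤ = ⊤
s or (p iff p) = N or ⊤ = ⊤
s or (s or (p iff p)) = N or ⊤ = ⊤
not (s or (s or (p iff p))) = not ⊤ = ⊥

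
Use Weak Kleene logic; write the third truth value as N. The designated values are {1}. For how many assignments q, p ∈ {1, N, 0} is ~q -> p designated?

3

Designated under: (q=1, p=1); (q=1, p=0); (q=0, p=1).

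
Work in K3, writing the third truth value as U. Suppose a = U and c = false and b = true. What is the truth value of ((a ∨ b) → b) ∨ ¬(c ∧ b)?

true

a ∨ b = U ∨ true = true
(a ∨ b) → b = true → true = true
c ∧ b = false ∧ true = false
¬(c ∧ b) = ¬false = true
((a ∨ b) → b) ∨ ¬(c ∧ b) = true ∨ true = true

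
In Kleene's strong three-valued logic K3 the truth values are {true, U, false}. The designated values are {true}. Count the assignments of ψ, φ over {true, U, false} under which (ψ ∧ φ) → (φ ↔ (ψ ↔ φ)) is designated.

Of the 9 assignments, 6 give a value in {true}.

6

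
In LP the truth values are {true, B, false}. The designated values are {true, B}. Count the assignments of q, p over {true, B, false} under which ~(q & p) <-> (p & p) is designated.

Of the 9 assignments, 5 give a value in {true, B}.

5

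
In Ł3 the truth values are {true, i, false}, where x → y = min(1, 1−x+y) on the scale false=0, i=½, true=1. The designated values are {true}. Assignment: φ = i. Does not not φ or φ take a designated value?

not φ = not i = i
not not φ = not i = i
not not φ or φ = i or i = i
i ∉ {true}.

No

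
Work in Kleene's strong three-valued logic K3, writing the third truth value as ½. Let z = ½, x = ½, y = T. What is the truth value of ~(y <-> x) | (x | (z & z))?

½

y <-> x = T <-> ½ = ½
~(y <-> x) = ~½ = ½
z & z = ½ & ½ = ½
x | (z & z) = ½ | ½ = ½
~(y <-> x) | (x | (z & z)) = ½ | ½ = ½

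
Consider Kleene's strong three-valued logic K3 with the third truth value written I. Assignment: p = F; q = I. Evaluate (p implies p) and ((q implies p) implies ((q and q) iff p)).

I

p implies p = F implies F = T
q implies p = I implies F = I  [not I or F]
q and q = I and I = I
(q and q) iff p = I iff F = I
(q implies p) implies ((q and q) iff p) = I implies I = I
(p implies p) and ((q implies p) implies ((q and q) iff p)) = T and I = I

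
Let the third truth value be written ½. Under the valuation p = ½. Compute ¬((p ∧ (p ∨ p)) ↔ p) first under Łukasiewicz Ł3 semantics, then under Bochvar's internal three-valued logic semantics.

In Łukasiewicz Ł3: p ∨ p = ½ ∨ ½ = ½
p ∧ (p ∨ p) = ½ ∧ ½ = ½
(p ∧ (p ∨ p)) ↔ p = ½ ↔ ½ = 1  [1 − |½−½|]
¬((p ∧ (p ∨ p)) ↔ p) = ¬1 = 0
In Bochvar's internal three-valued logic: p ∨ p = ½ ∨ ½ = ½
p ∧ (p ∨ p) = ½ ∧ ½ = ½
(p ∧ (p ∨ p)) ↔ p = ½ ↔ ½ = ½
¬((p ∧ (p ∨ p)) ↔ p) = ¬½ = ½
They differ because Łukasiewicz Ł3 and Bochvar's internal three-valued logic treat ½ differently under the binary connectives.

0; ½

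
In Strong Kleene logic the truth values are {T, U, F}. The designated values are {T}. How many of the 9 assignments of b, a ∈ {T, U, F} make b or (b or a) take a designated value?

Of the 9 assignments, 5 give a value in {T}.

5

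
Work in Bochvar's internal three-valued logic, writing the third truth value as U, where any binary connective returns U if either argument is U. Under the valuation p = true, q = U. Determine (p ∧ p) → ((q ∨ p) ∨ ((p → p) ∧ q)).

U

p ∧ p = true ∧ true = true
q ∨ p = U ∨ true = U
p → p = true → true = true
(p → p) ∧ q = true ∧ U = U
(q ∨ p) ∨ ((p → p) ∧ q) = U ∨ U = U
(p ∧ p) → ((q ∨ p) ∨ ((p → p) ∧ q)) = true → U = U  [any arg is the third value ⇒ result is the third value]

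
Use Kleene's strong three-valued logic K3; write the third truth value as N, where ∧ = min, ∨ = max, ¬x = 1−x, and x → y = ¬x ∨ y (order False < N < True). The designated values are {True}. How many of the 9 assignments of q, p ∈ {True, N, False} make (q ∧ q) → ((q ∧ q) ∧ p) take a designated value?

4

Designated under: (q=True, p=True); (q=False, p=True); (q=False, p=N); (q=False, p=False).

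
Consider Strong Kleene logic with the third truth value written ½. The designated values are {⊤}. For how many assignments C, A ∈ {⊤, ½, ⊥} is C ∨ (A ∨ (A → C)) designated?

7

Of the 9 assignments, 7 give a value in {⊤}.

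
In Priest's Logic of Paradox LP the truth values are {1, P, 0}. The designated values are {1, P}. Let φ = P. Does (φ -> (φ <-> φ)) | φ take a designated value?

φ <-> φ = P <-> P = P
φ -> (φ <-> φ) = P -> P = P
(φ -> (φ <-> φ)) | φ = P | P = P
P ∈ {1, P}.

Yes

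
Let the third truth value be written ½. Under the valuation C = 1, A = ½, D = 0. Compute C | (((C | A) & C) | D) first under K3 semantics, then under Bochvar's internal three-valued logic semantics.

In K3: C | A = 1 | ½ = 1
(C | A) & C = 1 & 1 = 1
((C | A) & C) | D = 1 | 0 = 1
C | (((C | A) & C) | D) = 1 | 1 = 1
In Bochvar's internal three-valued logic: C | A = 1 | ½ = ½
(C | A) & C = ½ & 1 = ½
((C | A) & C) | D = ½ | 0 = ½
C | (((C | A) & C) | D) = 1 | ½ = ½
They differ because K3 and Bochvar's internal three-valued logic treat ½ differently under the binary connectives.

1; ½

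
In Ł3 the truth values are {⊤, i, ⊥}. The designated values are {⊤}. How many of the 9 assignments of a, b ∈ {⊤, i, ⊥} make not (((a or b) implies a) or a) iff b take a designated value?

Of the 9 assignments, 5 give a value in {⊤}.

5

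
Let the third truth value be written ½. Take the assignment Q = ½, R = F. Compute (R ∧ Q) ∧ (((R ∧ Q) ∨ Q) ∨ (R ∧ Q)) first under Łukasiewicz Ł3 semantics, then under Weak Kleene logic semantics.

In Łukasiewicz Ł3: R ∧ Q = F ∧ ½ = F
R ∧ Q = F ∧ ½ = F
(R ∧ Q) ∨ Q = F ∨ ½ = ½
R ∧ Q = F ∧ ½ = F
((R ∧ Q) ∨ Q) ∨ (R ∧ Q) = ½ ∨ F = ½
(R ∧ Q) ∧ (((R ∧ Q) ∨ Q) ∨ (R ∧ Q)) = F ∧ ½ = F
In Weak Kleene logic: R ∧ Q = F ∧ ½ = ½
R ∧ Q = F ∧ ½ = ½
(R ∧ Q) ∨ Q = ½ ∨ ½ = ½
R ∧ Q = F ∧ ½ = ½
((R ∧ Q) ∨ Q) ∨ (R ∧ Q) = ½ ∨ ½ = ½
(R ∧ Q) ∧ (((R ∧ Q) ∨ Q) ∨ (R ∧ Q)) = ½ ∧ ½ = ½
They differ because Łukasiewicz Ł3 and Weak Kleene logic treat ½ differently under the binary connectives.

F; ½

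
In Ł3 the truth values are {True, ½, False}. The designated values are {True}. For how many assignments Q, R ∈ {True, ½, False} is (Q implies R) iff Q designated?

Designated under: (Q=True, R=True); (Q=½, R=False).

2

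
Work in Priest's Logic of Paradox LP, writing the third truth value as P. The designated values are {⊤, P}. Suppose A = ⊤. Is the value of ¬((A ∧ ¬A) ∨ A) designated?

No

¬A = ¬⊤ = ⊥
A ∧ ¬A = ⊤ ∧ ⊥ = ⊥
(A ∧ ¬A) ∨ A = ⊥ ∨ ⊤ = ⊤
¬((A ∧ ¬A) ∨ A) = ¬⊤ = ⊥
⊥ ∉ {⊤, P}.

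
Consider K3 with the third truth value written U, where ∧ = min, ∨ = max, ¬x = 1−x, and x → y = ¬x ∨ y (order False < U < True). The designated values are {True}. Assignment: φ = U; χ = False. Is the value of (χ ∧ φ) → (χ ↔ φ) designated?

χ ∧ φ = False ∧ U = False
χ ↔ φ = False ↔ U = U
(χ ∧ φ) → (χ ↔ φ) = False → U = True  [¬False ∨ U]
True ∈ {True}.

Yes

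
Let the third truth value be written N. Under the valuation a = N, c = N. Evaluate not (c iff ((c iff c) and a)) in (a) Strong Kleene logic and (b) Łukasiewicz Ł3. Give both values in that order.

N; ⊥

In Strong Kleene logic: c iff c = N iff N = N
(c iff c) and a = N and N = N
c iff ((c iff c) and a) = N iff N = N
not (c iff ((c iff c) and a)) = not N = N
In Łukasiewicz Ł3: c iff c = N iff N = ⊤
(c iff c) and a = ⊤ and N = N
c iff ((c iff c) and a) = N iff N = ⊤
not (c iff ((c iff c) and a)) = not ⊤ = ⊥
They differ because Strong Kleene logic and Łukasiewicz Ł3 treat N differently under implication.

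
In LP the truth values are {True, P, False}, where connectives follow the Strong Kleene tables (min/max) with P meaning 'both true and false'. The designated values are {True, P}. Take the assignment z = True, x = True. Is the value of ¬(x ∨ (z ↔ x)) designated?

z ↔ x = True ↔ True = True
x ∨ (z ↔ x) = True ∨ True = True
¬(x ∨ (z ↔ x)) = ¬True = False
False ∉ {True, P}.

No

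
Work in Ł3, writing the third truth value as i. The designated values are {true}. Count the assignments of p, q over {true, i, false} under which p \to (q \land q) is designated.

6

Of the 9 assignments, 6 give a value in {true}.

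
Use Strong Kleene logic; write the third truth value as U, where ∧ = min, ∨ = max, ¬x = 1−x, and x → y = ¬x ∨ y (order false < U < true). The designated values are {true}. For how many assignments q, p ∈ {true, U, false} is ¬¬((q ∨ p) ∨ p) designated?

5

Of the 9 assignments, 5 give a value in {true}.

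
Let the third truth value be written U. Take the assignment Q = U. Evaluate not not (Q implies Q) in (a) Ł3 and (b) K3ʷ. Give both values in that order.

In Ł3: Q implies Q = U implies U = 1
not (Q implies Q) = not 1 = 0
not not (Q implies Q) = not 0 = 1
In K3ʷ: Q implies Q = U implies U = U  [any arg is the third value ⇒ result is the third value]
not (Q implies Q) = not U = U
not not (Q implies Q) = not U = U
They differ because Ł3 and K3ʷ treat U differently under the binary connectives.

1; U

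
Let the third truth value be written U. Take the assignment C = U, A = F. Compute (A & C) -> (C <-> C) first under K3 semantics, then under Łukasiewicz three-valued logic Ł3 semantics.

In K3: A & C = F & U = F
C <-> C = U <-> U = U
(A & C) -> (C <-> C) = F -> U = T  [~F | U]
In Łukasiewicz three-valued logic Ł3: A & C = F & U = F
C <-> C = U <-> U = T
(A & C) -> (C <-> C) = F -> T = T

T; T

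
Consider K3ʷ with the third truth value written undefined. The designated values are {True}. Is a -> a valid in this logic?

No

Countermodel: a=undefined gives undefined, which is not designated.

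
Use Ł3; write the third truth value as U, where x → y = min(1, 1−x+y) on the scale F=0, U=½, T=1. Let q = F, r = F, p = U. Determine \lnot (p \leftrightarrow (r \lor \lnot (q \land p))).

q \land p = F \land U = F
\lnot (q \land p) = \lnot F = T
r \lor \lnot (q \land p) = F \lor T = T
p \leftrightarrow (r \lor \lnot (q \land p)) = U \leftrightarrow T = U  [1 − |½−1|]
\lnot (p \leftrightarrow (r \lor \lnot (q \land p))) = \lnot U = U

U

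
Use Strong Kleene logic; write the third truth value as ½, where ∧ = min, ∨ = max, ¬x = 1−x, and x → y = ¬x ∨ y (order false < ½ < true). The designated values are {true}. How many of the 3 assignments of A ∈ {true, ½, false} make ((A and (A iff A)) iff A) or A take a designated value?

A=true: true ✓
A=½: ½ ·
A=false: true ✓

2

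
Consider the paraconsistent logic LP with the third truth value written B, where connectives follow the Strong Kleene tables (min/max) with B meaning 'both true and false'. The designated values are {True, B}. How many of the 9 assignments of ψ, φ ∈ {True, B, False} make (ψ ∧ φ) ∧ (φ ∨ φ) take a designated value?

Designated under: (ψ=True, φ=True); (ψ=True, φ=B); (ψ=B, φ=True); (ψ=B, φ=B).

4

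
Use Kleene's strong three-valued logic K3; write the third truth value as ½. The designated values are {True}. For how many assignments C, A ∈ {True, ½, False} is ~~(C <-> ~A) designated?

2

Designated under: (C=True, A=False); (C=False, A=True).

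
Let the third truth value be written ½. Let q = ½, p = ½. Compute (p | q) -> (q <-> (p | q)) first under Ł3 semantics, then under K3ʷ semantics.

In Ł3: p | q = ½ | ½ = ½
p | q = ½ | ½ = ½
q <-> (p | q) = ½ <-> ½ = ⊤
(p | q) -> (q <-> (p | q)) = ½ -> ⊤ = ⊤
In K3ʷ: p | q = ½ | ½ = ½
p | q = ½ | ½ = ½
q <-> (p | q) = ½ <-> ½ = ½
(p | q) -> (q <-> (p | q)) = ½ -> ½ = ½  [any arg is the third value ⇒ result is the third value]
They differ because Ł3 and K3ʷ treat ½ differently under the binary connectives.

⊤; ½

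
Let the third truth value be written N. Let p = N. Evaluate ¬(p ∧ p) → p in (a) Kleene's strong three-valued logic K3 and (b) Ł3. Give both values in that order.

In Kleene's strong three-valued logic K3: p ∧ p = N ∧ N = N
¬(p ∧ p) = ¬N = N
¬(p ∧ p) → p = N → N = N  [¬N ∨ N]
In Ł3: p ∧ p = N ∧ N = N
¬(p ∧ p) = ¬N = N
¬(p ∧ p) → p = N → N = True  [min(1, 1−½+½)]
They differ because Kleene's strong three-valued logic K3 and Ł3 treat N differently under implication.

N; True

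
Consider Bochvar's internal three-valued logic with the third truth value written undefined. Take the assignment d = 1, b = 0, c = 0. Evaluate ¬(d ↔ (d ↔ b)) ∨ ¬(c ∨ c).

d ↔ b = 1 ↔ 0 = 0
d ↔ (d ↔ b) = 1 ↔ 0 = 0
¬(d ↔ (d ↔ b)) = ¬0 = 1
c ∨ c = 0 ∨ 0 = 0
¬(c ∨ c) = ¬0 = 1
¬(d ↔ (d ↔ b)) ∨ ¬(c ∨ c) = 1 ∨ 1 = 1

1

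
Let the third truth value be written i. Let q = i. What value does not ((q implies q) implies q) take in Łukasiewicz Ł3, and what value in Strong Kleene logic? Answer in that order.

In Łukasiewicz Ł3: q implies q = i implies i = T  [min(1, 1−½+½)]
(q implies q) implies q = T implies i = i
not ((q implies q) implies q) = not i = i
In Strong Kleene logic: q implies q = i implies i = i  [not i or i]
(q implies q) implies q = i implies i = i
not ((q implies q) implies q) = not i = i

i; i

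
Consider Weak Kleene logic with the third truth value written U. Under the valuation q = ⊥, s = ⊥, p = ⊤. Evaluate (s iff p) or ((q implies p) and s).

s iff p = ⊥ iff ⊤ = ⊥
q implies p = ⊥ implies ⊤ = ⊤
(q implies p) and s = ⊤ and ⊥ = ⊥
(s iff p) or ((q implies p) and s) = ⊥ or ⊥ = ⊥

⊥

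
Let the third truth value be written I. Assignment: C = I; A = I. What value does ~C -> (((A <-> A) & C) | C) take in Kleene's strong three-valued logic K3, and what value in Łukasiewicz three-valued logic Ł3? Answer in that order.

I; true

In Kleene's strong three-valued logic K3: ~C = ~I = I
A <-> A = I <-> I = I
(A <-> A) & C = I & I = I
((A <-> A) & C) | C = I | I = I
~C -> (((A <-> A) & C) | C) = I -> I = I  [~I | I]
In Łukasiewicz three-valued logic Ł3: ~C = ~I = I
A <-> A = I <-> I = true  [1 − |½−½|]
(A <-> A) & C = true & I = I
((A <-> A) & C) | C = I | I = I
~C -> (((A <-> A) & C) | C) = I -> I = true
They differ because Kleene's strong three-valued logic K3 and Łukasiewicz three-valued logic Ł3 treat I differently under implication.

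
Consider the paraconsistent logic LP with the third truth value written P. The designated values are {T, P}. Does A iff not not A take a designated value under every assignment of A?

Yes

Every assignment of A over {T, P, F} gives a value in {T, P}.
In particular, with A=P: A iff not not A = P.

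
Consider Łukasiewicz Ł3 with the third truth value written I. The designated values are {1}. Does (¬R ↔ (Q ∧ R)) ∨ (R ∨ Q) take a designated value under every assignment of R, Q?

No

Countermodel: R=I, Q=0 gives I, which is not designated.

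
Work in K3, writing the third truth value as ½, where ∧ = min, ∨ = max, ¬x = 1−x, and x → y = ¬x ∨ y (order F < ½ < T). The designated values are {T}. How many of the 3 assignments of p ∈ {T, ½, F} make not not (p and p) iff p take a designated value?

p=T: T ✓
p=½: ½ ·
p=F: T ✓

2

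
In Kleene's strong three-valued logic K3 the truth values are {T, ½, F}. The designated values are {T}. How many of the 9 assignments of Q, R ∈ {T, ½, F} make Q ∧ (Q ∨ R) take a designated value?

3

Designated under: (Q=T, R=T); (Q=T, R=½); (Q=T, R=F).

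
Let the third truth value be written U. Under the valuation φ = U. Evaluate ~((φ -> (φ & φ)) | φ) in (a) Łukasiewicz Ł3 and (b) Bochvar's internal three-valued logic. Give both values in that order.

False; U

In Łukasiewicz Ł3: φ & φ = U & U = U
φ -> (φ & φ) = U -> U = True
(φ -> (φ & φ)) | φ = True | U = True
~((φ -> (φ & φ)) | φ) = ~True = False
In Bochvar's internal three-valued logic: φ & φ = U & U = U
φ -> (φ & φ) = U -> U = U  [any arg is the third value ⇒ result is the third value]
(φ -> (φ & φ)) | φ = U | U = U
~((φ -> (φ & φ)) | φ) = ~U = U
They differ because Łukasiewicz Ł3 and Bochvar's internal three-valued logic treat U differently under the binary connectives.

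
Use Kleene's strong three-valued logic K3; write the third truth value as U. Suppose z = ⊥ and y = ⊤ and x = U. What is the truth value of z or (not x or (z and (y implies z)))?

not x = not U = U
y implies z = ⊤ implies ⊥ = ⊥
z and (y implies z) = ⊥ and ⊥ = ⊥
not x or (z and (y implies z)) = U or ⊥ = U
z or (not x or (z and (y implies z))) = ⊥ or U = U

U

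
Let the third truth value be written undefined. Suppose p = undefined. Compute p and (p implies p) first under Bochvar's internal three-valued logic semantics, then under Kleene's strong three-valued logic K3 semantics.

undefined; undefined

In Bochvar's internal three-valued logic: p implies p = undefined implies undefined = undefined  [any arg is the third value ⇒ result is the third value]
p and (p implies p) = undefined and undefined = undefined
In Kleene's strong three-valued logic K3: p implies p = undefined implies undefined = undefined
p and (p implies p) = undefined and undefined = undefined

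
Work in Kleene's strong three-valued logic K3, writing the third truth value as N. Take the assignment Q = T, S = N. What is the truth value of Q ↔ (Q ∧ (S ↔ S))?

S ↔ S = N ↔ N = N
Q ∧ (S ↔ S) = T ∧ N = N
Q ↔ (Q ∧ (S ↔ S)) = T ↔ N = N

N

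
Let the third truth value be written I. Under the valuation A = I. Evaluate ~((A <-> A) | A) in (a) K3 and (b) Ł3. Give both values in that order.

I; F

In K3: A <-> A = I <-> I = I
(A <-> A) | A = I | I = I
~((A <-> A) | A) = ~I = I
In Ł3: A <-> A = I <-> I = T  [1 − |½−½|]
(A <-> A) | A = T | I = T
~((A <-> A) | A) = ~T = F
They differ because K3 and Ł3 treat I differently under implication.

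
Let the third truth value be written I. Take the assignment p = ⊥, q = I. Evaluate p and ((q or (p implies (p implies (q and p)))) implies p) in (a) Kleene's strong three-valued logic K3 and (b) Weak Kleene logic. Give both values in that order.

In Kleene's strong three-valued logic K3: q and p = I and ⊥ = ⊥
p implies (q and p) = ⊥ implies ⊥ = ⊤
p implies (p implies (q and p)) = ⊥ implies ⊤ = ⊤
q or (p implies (p implies (q and p))) = I or ⊤ = ⊤
(q or (p implies (p implies (q and p)))) implies p = ⊤ implies ⊥ = ⊥
p and ((q or (p implies (p implies (q and p)))) implies p) = ⊥ and ⊥ = ⊥
In Weak Kleene logic: q and p = I and ⊥ = I
p implies (q and p) = ⊥ implies I = I  [any arg is the third value ⇒ result is the third value]
p implies (p implies (q and p)) = ⊥ implies I = I
q or (p implies (p implies (q and p))) = I or I = I
(q or (p implies (p implies (q and p)))) implies p = I implies ⊥ = I
p and ((q or (p implies (p implies (q and p)))) implies p) = ⊥ and I = I
They differ because Kleene's strong three-valued logic K3 and Weak Kleene logic treat I differently under the binary connectives.

⊥; I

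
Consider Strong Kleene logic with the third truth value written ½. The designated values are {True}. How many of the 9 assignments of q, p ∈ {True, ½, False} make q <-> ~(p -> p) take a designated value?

Designated under: (q=False, p=True); (q=False, p=False).

2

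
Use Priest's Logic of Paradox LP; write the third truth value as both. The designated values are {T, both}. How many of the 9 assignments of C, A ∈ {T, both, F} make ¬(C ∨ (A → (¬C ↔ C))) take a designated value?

Designated under: (C=both, A=T); (C=both, A=both); (C=F, A=T); (C=F, A=both).

4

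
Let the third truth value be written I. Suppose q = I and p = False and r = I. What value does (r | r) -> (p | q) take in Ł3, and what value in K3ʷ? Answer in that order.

True; I

In Ł3: r | r = I | I = I
p | q = False | I = I
(r | r) -> (p | q) = I -> I = True
In K3ʷ: r | r = I | I = I
p | q = False | I = I
(r | r) -> (p | q) = I -> I = I  [any arg is the third value ⇒ result is the third value]
They differ because Ł3 and K3ʷ treat I differently under the binary connectives.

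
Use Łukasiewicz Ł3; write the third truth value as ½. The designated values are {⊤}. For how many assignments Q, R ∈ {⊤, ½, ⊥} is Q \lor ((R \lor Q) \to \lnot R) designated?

Of the 9 assignments, 7 give a value in {⊤}.

7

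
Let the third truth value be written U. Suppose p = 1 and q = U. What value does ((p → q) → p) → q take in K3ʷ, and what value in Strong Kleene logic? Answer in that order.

In K3ʷ: p → q = 1 → U = U  [any arg is the third value ⇒ result is the third value]
(p → q) → p = U → 1 = U
((p → q) → p) → q = U → U = U
In Strong Kleene logic: p → q = 1 → U = U
(p → q) → p = U → 1 = 1
((p → q) → p) → q = 1 → U = U

U; U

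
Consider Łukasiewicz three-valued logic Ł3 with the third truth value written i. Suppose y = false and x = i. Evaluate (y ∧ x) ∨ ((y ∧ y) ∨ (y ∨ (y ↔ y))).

y ∧ x = false ∧ i = false
y ∧ y = false ∧ false = false
y ↔ y = false ↔ false = true
y ∨ (y ↔ y) = false ∨ true = true
(y ∧ y) ∨ (y ∨ (y ↔ y)) = false ∨ true = true
(y ∧ x) ∨ ((y ∧ y) ∨ (y ∨ (y ↔ y))) = false ∨ true = true

true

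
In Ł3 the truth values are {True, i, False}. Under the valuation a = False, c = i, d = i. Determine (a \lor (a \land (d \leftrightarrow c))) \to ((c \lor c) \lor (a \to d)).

True

d \leftrightarrow c = i \leftrightarrow i = True  [1 − |½−½|]
a \land (d \leftrightarrow c) = False \land True = False
a \lor (a \land (d \leftrightarrow c)) = False \lor False = False
c \lor c = i \lor i = i
a \to d = False \to i = True
(c \lor c) \lor (a \to d) = i \lor True = True
(a \lor (a \land (d \leftrightarrow c))) \to ((c \lor c) \lor (a \to d)) = False \to True = True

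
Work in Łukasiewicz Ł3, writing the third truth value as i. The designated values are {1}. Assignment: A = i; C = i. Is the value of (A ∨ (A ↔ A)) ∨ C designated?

A ↔ A = i ↔ i = 1  [1 − |½−½|]
A ∨ (A ↔ A) = i ∨ 1 = 1
(A ∨ (A ↔ A)) ∨ C = 1 ∨ i = 1
1 ∈ {1}.

Yes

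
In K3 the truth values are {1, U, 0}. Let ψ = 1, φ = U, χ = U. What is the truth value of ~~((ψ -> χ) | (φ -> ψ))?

1

ψ -> χ = 1 -> U = U
φ -> ψ = U -> 1 = 1
(ψ -> χ) | (φ -> ψ) = U | 1 = 1
~((ψ -> χ) | (φ -> ψ)) = ~1 = 0
~~((ψ -> χ) | (φ -> ψ)) = ~0 = 1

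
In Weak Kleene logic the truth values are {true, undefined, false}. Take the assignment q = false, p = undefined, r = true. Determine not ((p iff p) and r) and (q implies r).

undefined

p iff p = undefined iff undefined = undefined
(p iff p) and r = undefined and true = undefined
not ((p iff p) and r) = not undefined = undefined
q implies r = false implies true = true
not ((p iff p) and r) and (q implies r) = undefined and true = undefined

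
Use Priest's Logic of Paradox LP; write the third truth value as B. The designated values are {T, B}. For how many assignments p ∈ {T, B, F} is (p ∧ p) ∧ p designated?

p=T: T ✓
p=B: B ✓
p=F: F ·

2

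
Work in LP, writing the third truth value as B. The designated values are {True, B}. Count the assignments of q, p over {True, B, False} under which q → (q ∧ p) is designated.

Of the 9 assignments, 8 give a value in {True, B}.

8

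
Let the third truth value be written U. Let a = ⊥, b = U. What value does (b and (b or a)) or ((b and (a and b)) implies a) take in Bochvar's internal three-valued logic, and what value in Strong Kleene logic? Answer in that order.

In Bochvar's internal three-valued logic: b or a = U or ⊥ = U
b and (b or a) = U and U = U
a and b = ⊥ and U = U
b and (a and b) = U and U = U
(b and (a and b)) implies a = U implies ⊥ = U  [any arg is the third value ⇒ result is the third value]
(b and (b or a)) or ((b and (a and b)) implies a) = U or U = U
In Strong Kleene logic: b or a = U or ⊥ = U
b and (b or a) = U and U = U
a and b = ⊥ and U = ⊥
b and (a and b) = U and ⊥ = ⊥
(b and (a and b)) implies a = ⊥ implies ⊥ = ⊤
(b and (b or a)) or ((b and (a and b)) implies a) = U or ⊤ = ⊤
They differ because Bochvar's internal three-valued logic and Strong Kleene logic treat U differently under the binary connectives.

U; ⊤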